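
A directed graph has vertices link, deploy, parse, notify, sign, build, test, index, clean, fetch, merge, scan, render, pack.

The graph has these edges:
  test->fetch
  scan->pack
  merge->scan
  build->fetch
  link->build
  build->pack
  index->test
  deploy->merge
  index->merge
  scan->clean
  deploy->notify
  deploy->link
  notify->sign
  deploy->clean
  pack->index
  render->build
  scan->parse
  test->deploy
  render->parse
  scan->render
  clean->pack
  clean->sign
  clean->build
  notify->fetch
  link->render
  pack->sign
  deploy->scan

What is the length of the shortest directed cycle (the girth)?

4

For each vertex v, BFS finds the shortest path from v back to v.
The shortest such closed walk is scan → pack → index → merge → scan, length 4.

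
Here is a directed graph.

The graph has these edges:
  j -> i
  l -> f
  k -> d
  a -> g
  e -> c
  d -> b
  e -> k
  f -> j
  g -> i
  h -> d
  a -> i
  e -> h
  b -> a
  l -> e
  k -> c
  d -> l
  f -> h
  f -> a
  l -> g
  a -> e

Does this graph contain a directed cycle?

Yes

DFS with white/gray/black marking, starting from c:
c gray
c black
i gray
i black
f gray
  h gray
    d gray
      b gray
        a gray
          g gray
            g→i: i black — skip
          g black
          e gray
            e→h: h is gray → back edge
Back edge found, so a cycle exists: h → d → b → a → e → h.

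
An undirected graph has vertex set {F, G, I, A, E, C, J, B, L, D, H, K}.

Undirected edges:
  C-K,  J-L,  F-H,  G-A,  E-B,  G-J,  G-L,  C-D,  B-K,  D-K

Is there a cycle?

Yes

DFS, tracking each vertex's parent; an edge to a visited non-parent vertex closes a cycle.
Start from A:
visit A (parent –)
  visit G (parent A)
    G–A: parent, skip
    visit L (parent G)
      visit J (parent L)
        J–L: parent, skip
        J–G: G visited and ≠ parent → cycle
Cycle: G – L – J – G.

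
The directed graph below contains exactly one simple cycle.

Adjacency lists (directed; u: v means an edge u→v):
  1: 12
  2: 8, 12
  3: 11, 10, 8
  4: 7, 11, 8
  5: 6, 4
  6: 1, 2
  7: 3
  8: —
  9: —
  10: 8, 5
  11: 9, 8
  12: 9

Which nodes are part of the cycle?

3, 4, 5, 7, 10

DFS with gray/black marking from 5:
5 gray
  6 gray
    1 gray
      12 gray
        9 gray
        9 black
      12 black
    1 black
    2 gray
      8 gray
      8 black
      2→12: 12 black — skip
    2 black
  6 black
  4 gray
    7 gray
      3 gray
        11 gray
          11→9: 9 black — skip
          11→8: 8 black — skip
        11 black
        10 gray
          10→8: 8 black — skip
          10→5: 5 is gray → back edge
Back edge closes the cycle 5 → 4 → 7 → 3 → 10 → 5; its vertices are {3, 4, 5, 7, 10}.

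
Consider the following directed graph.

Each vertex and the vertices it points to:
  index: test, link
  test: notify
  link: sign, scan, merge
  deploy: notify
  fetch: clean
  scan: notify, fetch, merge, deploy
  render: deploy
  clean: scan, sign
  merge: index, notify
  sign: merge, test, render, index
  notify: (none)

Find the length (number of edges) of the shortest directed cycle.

3

For each vertex v, BFS finds the shortest path from v back to v.
The shortest such closed walk is link → sign → index → link, length 3.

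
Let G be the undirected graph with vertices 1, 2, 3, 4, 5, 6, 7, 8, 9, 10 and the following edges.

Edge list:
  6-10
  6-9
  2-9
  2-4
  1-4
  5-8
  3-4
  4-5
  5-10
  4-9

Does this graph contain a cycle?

DFS, tracking each vertex's parent; an edge to a visited non-parent vertex closes a cycle.
Start from 9:
visit 9 (parent –)
  visit 4 (parent 9)
    visit 1 (parent 4)
      1–4: parent, skip
    visit 5 (parent 4)
      visit 8 (parent 5)
        8–5: parent, skip
      5–4: parent, skip
      visit 10 (parent 5)
        10–5: parent, skip
        visit 6 (parent 10)
          6–9: 9 visited and ≠ parent → cycle
Cycle: 9 – 4 – 5 – 10 – 6 – 9.

Yes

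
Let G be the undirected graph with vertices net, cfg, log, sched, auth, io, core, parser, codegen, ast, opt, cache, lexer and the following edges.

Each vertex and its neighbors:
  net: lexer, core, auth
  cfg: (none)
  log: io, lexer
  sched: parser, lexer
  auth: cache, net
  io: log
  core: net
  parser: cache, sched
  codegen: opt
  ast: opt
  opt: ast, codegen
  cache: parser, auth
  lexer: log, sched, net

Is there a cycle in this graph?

Yes

DFS, tracking each vertex's parent; an edge to a visited non-parent vertex closes a cycle.
Start from ast:
visit ast (parent –)
  visit opt (parent ast)
    opt–ast: parent, skip
    visit codegen (parent opt)
      codegen–opt: parent, skip
visit net (parent –)
  visit lexer (parent net)
    visit log (parent lexer)
      visit io (parent log)
        io–log: parent, skip
      log–lexer: parent, skip
    visit sched (parent lexer)
      visit parser (parent sched)
        visit cache (parent parser)
          cache–parser: parent, skip
          visit auth (parent cache)
            auth–cache: parent, skip
            auth–net: net visited and ≠ parent → cycle
Cycle: net – lexer – sched – parser – cache – auth – net.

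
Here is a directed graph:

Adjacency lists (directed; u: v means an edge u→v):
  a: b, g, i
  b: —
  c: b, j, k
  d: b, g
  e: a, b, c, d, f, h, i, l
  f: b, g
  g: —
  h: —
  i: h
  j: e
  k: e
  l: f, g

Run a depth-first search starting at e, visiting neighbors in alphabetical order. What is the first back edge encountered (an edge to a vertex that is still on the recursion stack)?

DFS from e (visiting neighbors in alphabetical order); mark gray on enter, black on exit:
e gray
  a gray
    b gray
    b black
    g gray
    g black
    i gray
      h gray
      h black
    i black
  a black
  e→b: b black — skip
  c gray
    c→b: b black — skip
    j gray
      j→e: e is gray → back edge
First back edge: j → e.

j->e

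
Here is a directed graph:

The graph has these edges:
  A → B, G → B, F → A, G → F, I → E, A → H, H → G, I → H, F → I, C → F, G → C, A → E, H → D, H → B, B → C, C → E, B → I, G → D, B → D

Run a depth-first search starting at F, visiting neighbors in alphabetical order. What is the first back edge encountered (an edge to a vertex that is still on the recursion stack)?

C→F

DFS from F (visiting neighbors in alphabetical order); mark gray on enter, black on exit:
F gray
  A gray
    B gray
      C gray
        E gray
        E black
        C→F: F is gray → back edge
First back edge: C → F.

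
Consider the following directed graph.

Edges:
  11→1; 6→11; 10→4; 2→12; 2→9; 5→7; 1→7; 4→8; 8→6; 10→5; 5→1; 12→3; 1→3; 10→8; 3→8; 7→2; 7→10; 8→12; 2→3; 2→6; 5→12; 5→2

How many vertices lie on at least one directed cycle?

A vertex is on a directed cycle iff it belongs to a strongly connected component of size ≥ 2 (or has a self-loop).
The vertices on cycles are {1, 2, 3, 4, 5, 6, 7, 8, 10, 11, 12} — 11 in total.

11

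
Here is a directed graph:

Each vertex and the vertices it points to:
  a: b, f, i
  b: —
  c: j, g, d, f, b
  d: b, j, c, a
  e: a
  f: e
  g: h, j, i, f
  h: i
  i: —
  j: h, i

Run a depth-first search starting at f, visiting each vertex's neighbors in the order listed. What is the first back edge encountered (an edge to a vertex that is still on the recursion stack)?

DFS from f (visiting each vertex's neighbors in the order listed); mark gray on enter, black on exit:
f gray
  e gray
    a gray
      b gray
      b black
      a→f: f is gray → back edge
First back edge: a → f.

a→f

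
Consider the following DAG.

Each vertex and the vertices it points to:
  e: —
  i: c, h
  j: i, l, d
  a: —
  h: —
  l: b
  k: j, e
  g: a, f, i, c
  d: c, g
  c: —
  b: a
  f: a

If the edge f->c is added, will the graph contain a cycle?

No

Adding f→c creates a cycle iff c can already reach f.
Explore from c: no path reaches f. The graph stays acyclic.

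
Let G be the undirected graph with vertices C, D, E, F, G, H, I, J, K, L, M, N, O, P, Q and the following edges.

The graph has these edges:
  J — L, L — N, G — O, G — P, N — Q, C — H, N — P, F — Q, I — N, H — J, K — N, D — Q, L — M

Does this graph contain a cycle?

DFS, tracking each vertex's parent; an edge to a visited non-parent vertex closes a cycle.
Start from L:
visit L (parent –)
  visit N (parent L)
    N–L: parent, skip
    visit K (parent N)
      K–N: parent, skip
    visit Q (parent N)
      visit F (parent Q)
        F–Q: parent, skip
      Q–N: parent, skip
      visit D (parent Q)
        D–Q: parent, skip
    visit I (parent N)
      I–N: parent, skip
    visit P (parent N)
      visit G (parent P)
        G–P: parent, skip
        visit O (parent G)
          O–G: parent, skip
      P–N: parent, skip
  visit J (parent L)
    J–L: parent, skip
    visit H (parent J)
      H–J: parent, skip
      visit C (parent H)
        C–H: parent, skip
  visit M (parent L)
    M–L: parent, skip
visit E (parent –)
No non-parent visited neighbor found — the graph is a forest.

No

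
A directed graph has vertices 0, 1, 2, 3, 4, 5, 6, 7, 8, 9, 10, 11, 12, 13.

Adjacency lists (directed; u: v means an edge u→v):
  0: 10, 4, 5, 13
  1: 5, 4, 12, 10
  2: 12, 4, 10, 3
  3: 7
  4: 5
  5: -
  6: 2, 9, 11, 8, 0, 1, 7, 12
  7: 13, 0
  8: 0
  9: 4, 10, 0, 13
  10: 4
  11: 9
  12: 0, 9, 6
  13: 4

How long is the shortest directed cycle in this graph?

2

For each vertex v, BFS finds the shortest path from v back to v.
The shortest such closed walk is 12 → 6 → 12, length 2.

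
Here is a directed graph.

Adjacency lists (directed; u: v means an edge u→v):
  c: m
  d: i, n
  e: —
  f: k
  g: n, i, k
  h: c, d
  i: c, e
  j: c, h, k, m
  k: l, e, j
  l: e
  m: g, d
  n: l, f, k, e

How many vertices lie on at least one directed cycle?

10

A vertex is on a directed cycle iff it belongs to a strongly connected component of size ≥ 2 (or has a self-loop).
The vertices on cycles are {c, d, f, g, h, i, j, k, m, n} — 10 in total.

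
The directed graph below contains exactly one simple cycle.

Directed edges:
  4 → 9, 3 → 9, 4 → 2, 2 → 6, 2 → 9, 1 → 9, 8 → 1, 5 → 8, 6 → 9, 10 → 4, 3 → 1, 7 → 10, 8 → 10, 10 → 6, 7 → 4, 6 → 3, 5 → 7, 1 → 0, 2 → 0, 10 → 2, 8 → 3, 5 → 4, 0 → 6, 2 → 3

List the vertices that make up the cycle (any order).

0, 1, 3, 6

DFS with gray/black marking from 1:
1 gray
  0 gray
    6 gray
      3 gray
        3→1: 1 is gray → back edge
Back edge closes the cycle 1 → 0 → 6 → 3 → 1; its vertices are {0, 1, 3, 6}.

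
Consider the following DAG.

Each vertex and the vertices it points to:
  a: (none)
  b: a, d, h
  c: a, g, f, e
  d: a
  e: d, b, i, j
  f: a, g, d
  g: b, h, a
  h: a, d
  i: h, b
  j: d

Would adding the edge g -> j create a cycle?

No

Adding g→j creates a cycle iff j can already reach g.
Explore from j: no path reaches g. The graph stays acyclic.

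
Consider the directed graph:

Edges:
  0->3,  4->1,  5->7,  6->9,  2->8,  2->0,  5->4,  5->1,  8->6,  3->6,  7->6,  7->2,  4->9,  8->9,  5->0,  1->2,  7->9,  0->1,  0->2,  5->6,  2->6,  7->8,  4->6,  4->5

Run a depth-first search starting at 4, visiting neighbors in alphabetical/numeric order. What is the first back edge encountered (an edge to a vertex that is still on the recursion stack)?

DFS from 4 (visiting neighbors in alphabetical/numeric order); mark gray on enter, black on exit:
4 gray
  1 gray
    2 gray
      0 gray
        0→1: 1 is gray → back edge
First back edge: 0 → 1.

0→1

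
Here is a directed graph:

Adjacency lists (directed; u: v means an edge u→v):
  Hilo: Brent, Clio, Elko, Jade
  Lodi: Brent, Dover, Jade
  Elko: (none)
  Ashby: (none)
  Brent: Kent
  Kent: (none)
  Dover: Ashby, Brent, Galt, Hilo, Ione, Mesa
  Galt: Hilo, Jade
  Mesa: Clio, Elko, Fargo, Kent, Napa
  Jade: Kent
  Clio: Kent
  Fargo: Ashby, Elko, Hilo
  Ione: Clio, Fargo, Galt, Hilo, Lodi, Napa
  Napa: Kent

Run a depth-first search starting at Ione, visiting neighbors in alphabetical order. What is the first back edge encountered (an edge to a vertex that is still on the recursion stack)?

Dover→Ione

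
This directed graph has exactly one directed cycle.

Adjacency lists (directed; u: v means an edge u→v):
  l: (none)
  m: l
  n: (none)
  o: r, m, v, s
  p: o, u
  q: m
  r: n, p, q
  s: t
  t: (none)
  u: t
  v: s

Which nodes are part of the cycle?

DFS with gray/black marking from o:
o gray
  r gray
    n gray
    n black
    p gray
      p→o: o is gray → back edge
Back edge closes the cycle o → r → p → o; its vertices are {o, p, r}.

o, p, r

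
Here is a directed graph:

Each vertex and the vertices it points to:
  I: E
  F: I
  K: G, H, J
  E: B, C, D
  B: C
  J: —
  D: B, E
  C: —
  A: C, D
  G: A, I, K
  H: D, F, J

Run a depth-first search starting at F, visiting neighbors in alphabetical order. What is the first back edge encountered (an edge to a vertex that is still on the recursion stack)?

D→E

DFS from F (visiting neighbors in alphabetical order); mark gray on enter, black on exit:
F gray
  I gray
    E gray
      B gray
        C gray
        C black
      B black
      E→C: C black — skip
      D gray
        D→B: B black — skip
        D→E: E is gray → back edge
First back edge: D → E.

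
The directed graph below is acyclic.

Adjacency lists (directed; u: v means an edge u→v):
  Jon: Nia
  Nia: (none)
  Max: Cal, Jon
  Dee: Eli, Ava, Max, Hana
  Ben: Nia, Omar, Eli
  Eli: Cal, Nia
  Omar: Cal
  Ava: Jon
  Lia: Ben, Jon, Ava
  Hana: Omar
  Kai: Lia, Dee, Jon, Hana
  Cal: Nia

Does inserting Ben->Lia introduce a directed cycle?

Adding Ben→Lia creates a cycle iff Lia can already reach Ben.
Path from Lia: Lia → Ben.
So Lia → … → Ben → Lia is a cycle.

Yes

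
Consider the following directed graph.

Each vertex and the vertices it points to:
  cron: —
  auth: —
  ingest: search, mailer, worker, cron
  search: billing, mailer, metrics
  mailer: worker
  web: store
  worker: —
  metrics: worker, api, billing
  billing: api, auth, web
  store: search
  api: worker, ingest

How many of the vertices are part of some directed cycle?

7

A vertex is on a directed cycle iff it belongs to a strongly connected component of size ≥ 2 (or has a self-loop).
The vertices on cycles are {api, web, store, ingest, search, billing, metrics} — 7 in total.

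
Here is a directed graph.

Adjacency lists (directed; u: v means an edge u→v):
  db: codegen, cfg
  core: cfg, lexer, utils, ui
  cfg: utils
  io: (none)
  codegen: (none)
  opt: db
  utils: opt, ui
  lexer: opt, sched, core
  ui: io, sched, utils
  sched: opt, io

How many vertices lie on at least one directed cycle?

A vertex is on a directed cycle iff it belongs to a strongly connected component of size ≥ 2 (or has a self-loop).
The vertices on cycles are {db, ui, cfg, opt, core, lexer, sched, utils} — 8 in total.

8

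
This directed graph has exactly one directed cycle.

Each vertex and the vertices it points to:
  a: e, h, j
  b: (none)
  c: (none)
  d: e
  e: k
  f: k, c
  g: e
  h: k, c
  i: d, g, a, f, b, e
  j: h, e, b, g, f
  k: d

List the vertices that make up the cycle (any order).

d, e, k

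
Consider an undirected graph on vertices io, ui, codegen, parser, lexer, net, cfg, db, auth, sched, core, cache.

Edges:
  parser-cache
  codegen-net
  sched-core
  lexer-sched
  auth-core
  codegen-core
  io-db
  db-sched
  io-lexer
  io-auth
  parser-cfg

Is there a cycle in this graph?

Yes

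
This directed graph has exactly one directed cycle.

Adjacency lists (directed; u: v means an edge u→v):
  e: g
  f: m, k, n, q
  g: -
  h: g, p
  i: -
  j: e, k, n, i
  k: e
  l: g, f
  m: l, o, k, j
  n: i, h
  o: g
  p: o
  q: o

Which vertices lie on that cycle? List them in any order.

DFS with gray/black marking from f:
f gray
  m gray
    l gray
      g gray
      g black
      l→f: f is gray → back edge
Back edge closes the cycle f → m → l → f; its vertices are {f, l, m}.

f, l, m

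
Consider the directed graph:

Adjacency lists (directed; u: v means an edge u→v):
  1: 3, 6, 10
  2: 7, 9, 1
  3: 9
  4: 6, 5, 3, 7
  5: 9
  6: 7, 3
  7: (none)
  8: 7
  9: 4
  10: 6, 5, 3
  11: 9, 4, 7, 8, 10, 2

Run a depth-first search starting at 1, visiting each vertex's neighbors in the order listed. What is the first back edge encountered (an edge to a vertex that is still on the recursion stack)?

6->3

DFS from 1 (visiting each vertex's neighbors in the order listed); mark gray on enter, black on exit:
1 gray
  3 gray
    9 gray
      4 gray
        6 gray
          7 gray
          7 black
          6→3: 3 is gray → back edge
First back edge: 6 → 3.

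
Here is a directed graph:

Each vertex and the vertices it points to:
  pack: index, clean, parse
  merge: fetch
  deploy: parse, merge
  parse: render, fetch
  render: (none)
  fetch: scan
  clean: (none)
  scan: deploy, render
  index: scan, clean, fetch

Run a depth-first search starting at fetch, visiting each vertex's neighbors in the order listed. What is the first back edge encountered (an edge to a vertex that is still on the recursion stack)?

parse->fetch

DFS from fetch (visiting each vertex's neighbors in the order listed); mark gray on enter, black on exit:
fetch gray
  scan gray
    deploy gray
      parse gray
        render gray
        render black
        parse→fetch: fetch is gray → back edge
First back edge: parse → fetch.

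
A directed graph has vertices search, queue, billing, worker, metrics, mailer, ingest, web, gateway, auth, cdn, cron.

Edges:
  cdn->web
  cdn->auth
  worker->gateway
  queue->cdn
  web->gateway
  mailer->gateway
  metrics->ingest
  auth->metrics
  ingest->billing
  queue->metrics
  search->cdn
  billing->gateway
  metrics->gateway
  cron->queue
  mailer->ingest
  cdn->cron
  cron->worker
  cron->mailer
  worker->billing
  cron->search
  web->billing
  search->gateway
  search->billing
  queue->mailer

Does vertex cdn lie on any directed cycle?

cdn is on a cycle iff cdn can reach itself via ≥1 edge.
cdn → cron → queue → cdn — yes.

Yes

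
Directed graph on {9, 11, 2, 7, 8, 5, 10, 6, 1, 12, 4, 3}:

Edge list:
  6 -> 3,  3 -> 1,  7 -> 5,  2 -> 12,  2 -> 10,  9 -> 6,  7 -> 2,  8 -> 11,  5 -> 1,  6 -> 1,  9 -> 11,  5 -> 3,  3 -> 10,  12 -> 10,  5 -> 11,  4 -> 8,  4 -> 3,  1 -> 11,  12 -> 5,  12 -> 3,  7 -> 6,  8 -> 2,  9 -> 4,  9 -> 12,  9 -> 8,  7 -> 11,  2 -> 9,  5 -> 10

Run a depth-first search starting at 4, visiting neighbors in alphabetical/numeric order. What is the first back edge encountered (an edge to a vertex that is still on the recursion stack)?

9→4

DFS from 4 (visiting neighbors in alphabetical/numeric order); mark gray on enter, black on exit:
4 gray
  3 gray
    1 gray
      11 gray
      11 black
    1 black
    10 gray
    10 black
  3 black
  8 gray
    2 gray
      9 gray
        9→4: 4 is gray → back edge
First back edge: 9 → 4.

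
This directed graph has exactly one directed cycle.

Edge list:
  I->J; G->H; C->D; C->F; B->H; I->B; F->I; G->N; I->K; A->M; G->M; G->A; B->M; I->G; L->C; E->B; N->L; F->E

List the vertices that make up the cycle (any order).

DFS with gray/black marking from C:
C gray
  D gray
  D black
  F gray
    E gray
      B gray
        H gray
        H black
        M gray
        M black
      B black
    E black
    I gray
      G gray
        G→M: M black — skip
        A gray
          A→M: M black — skip
        A black
        G→H: H black — skip
        N gray
          L gray
            L→C: C is gray → back edge
Back edge closes the cycle C → F → I → G → N → L → C; its vertices are {C, F, G, I, L, N}.

C, F, G, I, L, N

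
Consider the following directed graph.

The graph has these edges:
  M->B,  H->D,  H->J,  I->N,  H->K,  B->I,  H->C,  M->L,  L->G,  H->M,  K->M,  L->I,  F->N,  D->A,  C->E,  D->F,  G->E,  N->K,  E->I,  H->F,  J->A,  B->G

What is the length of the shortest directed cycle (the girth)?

For each vertex v, BFS finds the shortest path from v back to v.
The shortest such closed walk is M → L → I → N → K → M, length 5.

5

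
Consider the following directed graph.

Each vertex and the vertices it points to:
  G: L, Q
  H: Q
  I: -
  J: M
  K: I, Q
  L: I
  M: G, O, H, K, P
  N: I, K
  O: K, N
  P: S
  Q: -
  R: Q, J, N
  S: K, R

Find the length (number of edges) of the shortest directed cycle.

For each vertex v, BFS finds the shortest path from v back to v.
The shortest such closed walk is J → M → P → S → R → J, length 5.

5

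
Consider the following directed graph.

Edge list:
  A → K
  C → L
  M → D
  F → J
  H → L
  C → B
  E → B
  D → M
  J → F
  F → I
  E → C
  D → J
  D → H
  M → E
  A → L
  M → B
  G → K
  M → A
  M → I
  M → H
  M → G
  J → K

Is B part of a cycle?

B lies on a cycle iff there is a path from B back to itself.
Exploring from B, it never reaches itself; equivalently, its strongly connected component is a singleton.

No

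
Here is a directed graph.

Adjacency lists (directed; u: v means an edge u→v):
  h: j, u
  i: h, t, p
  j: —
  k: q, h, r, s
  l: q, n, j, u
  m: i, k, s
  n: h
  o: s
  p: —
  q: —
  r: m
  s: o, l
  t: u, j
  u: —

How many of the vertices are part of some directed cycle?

5

A vertex is on a directed cycle iff it belongs to a strongly connected component of size ≥ 2 (or has a self-loop).
The vertices on cycles are {k, m, o, r, s} — 5 in total.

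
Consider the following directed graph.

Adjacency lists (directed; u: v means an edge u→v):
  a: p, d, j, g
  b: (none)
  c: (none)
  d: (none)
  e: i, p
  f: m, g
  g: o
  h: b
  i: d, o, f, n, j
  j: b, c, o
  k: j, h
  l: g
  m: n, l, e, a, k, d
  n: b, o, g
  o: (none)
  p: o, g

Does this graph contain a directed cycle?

DFS with white/gray/black marking, starting from j:
j gray
  b gray
  b black
  c gray
  c black
  o gray
  o black
j black
a gray
  p gray
    p→o: o black — skip
    g gray
      g→o: o black — skip
    g black
  p black
  d gray
  d black
  a→j: j black — skip
  a→g: g black — skip
a black
e gray
  i gray
    i→d: d black — skip
    i→o: o black — skip
    f gray
      m gray
        n gray
          n→b: b black — skip
          n→o: o black — skip
          n→g: g black — skip
        n black
        l gray
          l→g: g black — skip
        l black
        m→e: e is gray → back edge
Back edge found, so a cycle exists: e → i → f → m → e.

Yes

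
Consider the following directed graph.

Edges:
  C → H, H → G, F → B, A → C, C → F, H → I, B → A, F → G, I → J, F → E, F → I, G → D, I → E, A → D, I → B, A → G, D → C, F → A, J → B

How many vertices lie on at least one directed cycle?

A vertex is on a directed cycle iff it belongs to a strongly connected component of size ≥ 2 (or has a self-loop).
The vertices on cycles are {A, B, C, D, F, G, H, I, J} — 9 in total.

9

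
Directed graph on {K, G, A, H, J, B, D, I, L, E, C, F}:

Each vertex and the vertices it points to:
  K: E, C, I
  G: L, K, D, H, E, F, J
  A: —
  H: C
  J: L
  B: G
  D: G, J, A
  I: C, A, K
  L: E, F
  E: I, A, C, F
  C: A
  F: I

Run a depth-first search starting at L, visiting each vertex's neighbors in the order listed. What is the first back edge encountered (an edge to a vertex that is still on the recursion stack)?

DFS from L (visiting each vertex's neighbors in the order listed); mark gray on enter, black on exit:
L gray
  E gray
    I gray
      C gray
        A gray
        A black
      C black
      I→A: A black — skip
      K gray
        K→E: E is gray → back edge
First back edge: K → E.

K→E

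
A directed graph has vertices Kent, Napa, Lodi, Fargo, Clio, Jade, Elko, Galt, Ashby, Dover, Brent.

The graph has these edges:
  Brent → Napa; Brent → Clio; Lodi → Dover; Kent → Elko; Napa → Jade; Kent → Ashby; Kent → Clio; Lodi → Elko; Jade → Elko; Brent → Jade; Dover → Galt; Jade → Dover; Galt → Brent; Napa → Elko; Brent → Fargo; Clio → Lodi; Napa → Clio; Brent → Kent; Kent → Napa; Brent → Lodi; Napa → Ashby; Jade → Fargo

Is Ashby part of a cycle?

Ashby lies on a cycle iff there is a path from Ashby back to itself.
Exploring from Ashby, it never reaches itself; equivalently, its strongly connected component is a singleton.

No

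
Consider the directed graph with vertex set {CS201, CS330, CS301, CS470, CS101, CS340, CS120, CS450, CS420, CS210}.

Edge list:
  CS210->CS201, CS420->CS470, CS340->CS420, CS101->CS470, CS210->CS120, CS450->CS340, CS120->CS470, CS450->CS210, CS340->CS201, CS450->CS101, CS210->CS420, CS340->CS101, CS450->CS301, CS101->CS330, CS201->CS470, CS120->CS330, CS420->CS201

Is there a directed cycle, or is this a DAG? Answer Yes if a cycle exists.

DFS with white/gray/black marking, starting from CS420:
CS420 gray
  CS470 gray
  CS470 black
  CS201 gray
    CS201→CS470: CS470 black — skip
  CS201 black
CS420 black
CS330 gray
CS330 black
CS301 gray
CS301 black
CS101 gray
  CS101→CS330: CS330 black — skip
  CS101→CS470: CS470 black — skip
CS101 black
CS340 gray
  CS340→CS201: CS201 black — skip
  CS340→CS101: CS101 black — skip
  CS340→CS420: CS420 black — skip
CS340 black
CS120 gray
  CS120→CS470: CS470 black — skip
  CS120→CS330: CS330 black — skip
CS120 black
CS450 gray
  CS450→CS101: CS101 black — skip
  CS210 gray
    CS210→CS201: CS201 black — skip
    CS210→CS420: CS420 black — skip
    CS210→CS120: CS120 black — skip
  CS210 black
  CS450→CS301: CS301 black — skip
  CS450→CS340: CS340 black — skip
CS450 black
Every edge goes to a white or black vertex — no back edge, so the graph is acyclic.

No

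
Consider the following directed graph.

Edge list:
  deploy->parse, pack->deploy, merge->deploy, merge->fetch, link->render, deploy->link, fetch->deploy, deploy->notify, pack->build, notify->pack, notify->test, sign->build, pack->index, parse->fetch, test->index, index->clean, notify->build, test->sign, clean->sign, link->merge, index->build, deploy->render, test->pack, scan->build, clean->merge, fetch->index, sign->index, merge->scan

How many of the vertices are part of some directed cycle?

11

A vertex is on a directed cycle iff it belongs to a strongly connected component of size ≥ 2 (or has a self-loop).
The vertices on cycles are {link, pack, sign, test, clean, fetch, index, merge, parse, deploy, notify} — 11 in total.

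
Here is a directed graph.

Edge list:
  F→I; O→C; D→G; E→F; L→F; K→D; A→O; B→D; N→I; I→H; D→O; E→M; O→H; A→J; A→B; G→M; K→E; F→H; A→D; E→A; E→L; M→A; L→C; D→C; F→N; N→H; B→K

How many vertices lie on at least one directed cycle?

7

A vertex is on a directed cycle iff it belongs to a strongly connected component of size ≥ 2 (or has a self-loop).
The vertices on cycles are {A, B, D, E, G, K, M} — 7 in total.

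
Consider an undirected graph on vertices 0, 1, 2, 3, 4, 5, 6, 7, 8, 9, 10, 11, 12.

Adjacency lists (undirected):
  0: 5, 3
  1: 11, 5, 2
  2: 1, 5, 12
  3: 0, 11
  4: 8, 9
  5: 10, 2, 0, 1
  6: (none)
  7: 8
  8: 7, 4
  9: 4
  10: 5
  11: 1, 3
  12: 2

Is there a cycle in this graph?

Yes

DFS, tracking each vertex's parent; an edge to a visited non-parent vertex closes a cycle.
Start from 10:
visit 10 (parent –)
  visit 5 (parent 10)
    5–10: parent, skip
    visit 2 (parent 5)
      visit 1 (parent 2)
        visit 11 (parent 1)
          11–1: parent, skip
          visit 3 (parent 11)
            visit 0 (parent 3)
              0–5: 5 visited and ≠ parent → cycle
Cycle: 5 – 2 – 1 – 11 – 3 – 0 – 5.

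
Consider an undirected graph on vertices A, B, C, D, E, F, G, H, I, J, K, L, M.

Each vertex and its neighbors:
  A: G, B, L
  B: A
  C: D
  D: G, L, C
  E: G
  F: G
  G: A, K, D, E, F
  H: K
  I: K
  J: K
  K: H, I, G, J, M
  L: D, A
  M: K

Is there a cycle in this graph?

DFS, tracking each vertex's parent; an edge to a visited non-parent vertex closes a cycle.
Start from A:
visit A (parent –)
  visit G (parent A)
    G–A: parent, skip
    visit K (parent G)
      visit H (parent K)
        H–K: parent, skip
      visit I (parent K)
        I–K: parent, skip
      K–G: parent, skip
      visit J (parent K)
        J–K: parent, skip
      visit M (parent K)
        M–K: parent, skip
    visit D (parent G)
      D–G: parent, skip
      visit L (parent D)
        L–D: parent, skip
        L–A: A visited and ≠ parent → cycle
Cycle: A – G – D – L – A.

Yes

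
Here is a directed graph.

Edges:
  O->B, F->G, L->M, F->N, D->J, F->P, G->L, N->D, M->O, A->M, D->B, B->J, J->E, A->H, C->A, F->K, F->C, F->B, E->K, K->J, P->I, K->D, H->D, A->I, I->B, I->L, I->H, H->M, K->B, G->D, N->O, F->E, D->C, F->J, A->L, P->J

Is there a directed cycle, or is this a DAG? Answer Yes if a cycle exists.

Yes

DFS with white/gray/black marking, starting from H:
H gray
  M gray
    O gray
      B gray
        J gray
          E gray
            K gray
              K→J: J is gray → back edge
Back edge found, so a cycle exists: J → E → K → J.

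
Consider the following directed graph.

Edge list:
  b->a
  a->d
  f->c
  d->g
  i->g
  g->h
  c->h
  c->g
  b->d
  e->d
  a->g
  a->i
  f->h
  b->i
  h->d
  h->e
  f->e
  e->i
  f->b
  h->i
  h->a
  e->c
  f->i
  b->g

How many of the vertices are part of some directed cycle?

7

A vertex is on a directed cycle iff it belongs to a strongly connected component of size ≥ 2 (or has a self-loop).
The vertices on cycles are {a, c, d, e, g, h, i} — 7 in total.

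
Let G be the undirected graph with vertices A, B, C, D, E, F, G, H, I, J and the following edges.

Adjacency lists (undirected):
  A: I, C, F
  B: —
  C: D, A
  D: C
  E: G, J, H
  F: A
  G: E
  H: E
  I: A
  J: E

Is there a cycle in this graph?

No

DFS, tracking each vertex's parent; an edge to a visited non-parent vertex closes a cycle.
Start from H:
visit H (parent –)
  visit E (parent H)
    visit G (parent E)
      G–E: parent, skip
    visit J (parent E)
      J–E: parent, skip
    E–H: parent, skip
visit A (parent –)
  visit I (parent A)
    I–A: parent, skip
  visit C (parent A)
    visit D (parent C)
      D–C: parent, skip
    C–A: parent, skip
  visit F (parent A)
    F–A: parent, skip
visit B (parent –)
No non-parent visited neighbor found — the graph is a forest.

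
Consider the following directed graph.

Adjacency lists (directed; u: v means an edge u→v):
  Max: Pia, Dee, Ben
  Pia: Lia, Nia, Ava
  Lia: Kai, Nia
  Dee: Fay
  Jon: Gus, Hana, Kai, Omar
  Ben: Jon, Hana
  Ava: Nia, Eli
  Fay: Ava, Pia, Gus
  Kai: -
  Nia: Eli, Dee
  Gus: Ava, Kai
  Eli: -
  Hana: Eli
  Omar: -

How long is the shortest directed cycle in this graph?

4

For each vertex v, BFS finds the shortest path from v back to v.
The shortest such closed walk is Pia → Nia → Dee → Fay → Pia, length 4.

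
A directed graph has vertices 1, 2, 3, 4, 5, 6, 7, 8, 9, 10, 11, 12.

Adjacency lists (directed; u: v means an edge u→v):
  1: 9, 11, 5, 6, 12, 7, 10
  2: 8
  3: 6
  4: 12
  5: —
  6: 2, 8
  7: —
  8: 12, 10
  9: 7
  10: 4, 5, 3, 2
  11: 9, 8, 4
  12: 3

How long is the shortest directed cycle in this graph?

3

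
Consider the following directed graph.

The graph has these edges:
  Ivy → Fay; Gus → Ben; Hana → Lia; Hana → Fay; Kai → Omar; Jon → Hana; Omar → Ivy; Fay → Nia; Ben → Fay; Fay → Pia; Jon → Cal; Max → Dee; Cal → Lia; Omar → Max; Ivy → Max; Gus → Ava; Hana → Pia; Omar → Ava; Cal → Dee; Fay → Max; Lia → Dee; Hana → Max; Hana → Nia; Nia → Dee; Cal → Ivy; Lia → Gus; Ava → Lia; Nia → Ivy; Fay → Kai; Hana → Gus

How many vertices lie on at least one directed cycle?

9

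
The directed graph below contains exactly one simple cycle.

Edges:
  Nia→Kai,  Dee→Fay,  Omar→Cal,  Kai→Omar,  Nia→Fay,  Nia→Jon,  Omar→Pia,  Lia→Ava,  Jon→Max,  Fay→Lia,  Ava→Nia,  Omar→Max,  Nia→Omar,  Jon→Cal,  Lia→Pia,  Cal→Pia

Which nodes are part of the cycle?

DFS with gray/black marking from Fay:
Fay gray
  Lia gray
    Ava gray
      Nia gray
        Kai gray
          Omar gray
            Cal gray
              Pia gray
              Pia black
            Cal black
            Max gray
            Max black
            Omar→Pia: Pia black — skip
          Omar black
        Kai black
        Nia→Omar: Omar black — skip
        Jon gray
          Jon→Cal: Cal black — skip
          Jon→Max: Max black — skip
        Jon black
        Nia→Fay: Fay is gray → back edge
Back edge closes the cycle Fay → Lia → Ava → Nia → Fay; its vertices are {Ava, Fay, Lia, Nia}.

Ava, Fay, Lia, Nia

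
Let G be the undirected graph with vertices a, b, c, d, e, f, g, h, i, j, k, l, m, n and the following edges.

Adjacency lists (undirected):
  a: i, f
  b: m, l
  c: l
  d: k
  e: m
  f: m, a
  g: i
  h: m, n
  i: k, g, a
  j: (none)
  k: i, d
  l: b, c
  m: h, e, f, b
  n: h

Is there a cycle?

No

DFS, tracking each vertex's parent; an edge to a visited non-parent vertex closes a cycle.
Start from l:
visit l (parent –)
  visit b (parent l)
    visit m (parent b)
      visit h (parent m)
        h–m: parent, skip
        visit n (parent h)
          n–h: parent, skip
      visit e (parent m)
        e–m: parent, skip
      visit f (parent m)
        f–m: parent, skip
        visit a (parent f)
          visit i (parent a)
            visit k (parent i)
              k–i: parent, skip
              visit d (parent k)
                d–k: parent, skip
            visit g (parent i)
              g–i: parent, skip
            i–a: parent, skip
          a–f: parent, skip
      m–b: parent, skip
    b–l: parent, skip
  visit c (parent l)
    c–l: parent, skip
visit j (parent –)
No non-parent visited neighbor found — the graph is a forest.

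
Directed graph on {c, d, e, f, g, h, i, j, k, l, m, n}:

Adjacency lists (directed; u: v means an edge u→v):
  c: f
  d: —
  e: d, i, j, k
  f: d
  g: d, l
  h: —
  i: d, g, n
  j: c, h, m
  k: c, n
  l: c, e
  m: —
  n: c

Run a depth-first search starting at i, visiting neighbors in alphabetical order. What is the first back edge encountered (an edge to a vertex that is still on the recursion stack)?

e→i

DFS from i (visiting neighbors in alphabetical order); mark gray on enter, black on exit:
i gray
  d gray
  d black
  g gray
    g→d: d black — skip
    l gray
      c gray
        f gray
          f→d: d black — skip
        f black
      c black
      e gray
        e→d: d black — skip
        e→i: i is gray → back edge
First back edge: e → i.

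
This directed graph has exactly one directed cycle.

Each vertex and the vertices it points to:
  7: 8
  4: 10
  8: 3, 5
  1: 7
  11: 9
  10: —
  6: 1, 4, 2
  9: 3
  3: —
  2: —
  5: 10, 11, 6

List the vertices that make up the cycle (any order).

DFS with gray/black marking from 8:
8 gray
  3 gray
  3 black
  5 gray
    10 gray
    10 black
    11 gray
      9 gray
        9→3: 3 black — skip
      9 black
    11 black
    6 gray
      1 gray
        7 gray
          7→8: 8 is gray → back edge
Back edge closes the cycle 8 → 5 → 6 → 1 → 7 → 8; its vertices are {1, 5, 6, 7, 8}.

1, 5, 6, 7, 8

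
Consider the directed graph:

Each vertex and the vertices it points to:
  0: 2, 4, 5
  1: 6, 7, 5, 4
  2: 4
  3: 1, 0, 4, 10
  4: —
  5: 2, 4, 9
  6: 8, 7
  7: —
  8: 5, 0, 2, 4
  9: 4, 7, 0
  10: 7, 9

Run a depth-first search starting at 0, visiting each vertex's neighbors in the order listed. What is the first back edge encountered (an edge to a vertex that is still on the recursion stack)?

9→0

DFS from 0 (visiting each vertex's neighbors in the order listed); mark gray on enter, black on exit:
0 gray
  2 gray
    4 gray
    4 black
  2 black
  0→4: 4 black — skip
  5 gray
    5→2: 2 black — skip
    5→4: 4 black — skip
    9 gray
      9→4: 4 black — skip
      7 gray
      7 black
      9→0: 0 is gray → back edge
First back edge: 9 → 0.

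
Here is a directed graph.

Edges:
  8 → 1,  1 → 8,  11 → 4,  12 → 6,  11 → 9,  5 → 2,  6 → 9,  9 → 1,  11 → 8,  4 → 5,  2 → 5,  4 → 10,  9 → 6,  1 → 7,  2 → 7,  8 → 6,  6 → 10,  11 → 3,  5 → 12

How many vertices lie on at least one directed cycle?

6

A vertex is on a directed cycle iff it belongs to a strongly connected component of size ≥ 2 (or has a self-loop).
The vertices on cycles are {1, 2, 5, 6, 8, 9} — 6 in total.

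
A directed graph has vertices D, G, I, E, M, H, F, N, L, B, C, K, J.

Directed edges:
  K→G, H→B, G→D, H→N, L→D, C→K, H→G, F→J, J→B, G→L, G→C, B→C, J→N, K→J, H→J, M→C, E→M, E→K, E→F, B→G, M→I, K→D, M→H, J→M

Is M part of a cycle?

M is on a cycle iff M can reach itself via ≥1 edge.
M → H → J → M — yes.

Yes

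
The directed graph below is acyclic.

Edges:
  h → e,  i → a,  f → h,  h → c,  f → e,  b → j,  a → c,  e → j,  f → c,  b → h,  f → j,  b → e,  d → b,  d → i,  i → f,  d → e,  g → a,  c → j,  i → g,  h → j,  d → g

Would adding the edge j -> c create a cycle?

Yes

Adding j→c creates a cycle iff c can already reach j.
Path from c: c → j.
So c → … → j → c is a cycle.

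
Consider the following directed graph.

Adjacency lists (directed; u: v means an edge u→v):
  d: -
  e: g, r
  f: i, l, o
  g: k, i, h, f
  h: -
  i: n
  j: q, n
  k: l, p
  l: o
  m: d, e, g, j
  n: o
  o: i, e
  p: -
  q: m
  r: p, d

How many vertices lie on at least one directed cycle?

11

A vertex is on a directed cycle iff it belongs to a strongly connected component of size ≥ 2 (or has a self-loop).
The vertices on cycles are {e, f, g, i, j, k, l, m, n, o, q} — 11 in total.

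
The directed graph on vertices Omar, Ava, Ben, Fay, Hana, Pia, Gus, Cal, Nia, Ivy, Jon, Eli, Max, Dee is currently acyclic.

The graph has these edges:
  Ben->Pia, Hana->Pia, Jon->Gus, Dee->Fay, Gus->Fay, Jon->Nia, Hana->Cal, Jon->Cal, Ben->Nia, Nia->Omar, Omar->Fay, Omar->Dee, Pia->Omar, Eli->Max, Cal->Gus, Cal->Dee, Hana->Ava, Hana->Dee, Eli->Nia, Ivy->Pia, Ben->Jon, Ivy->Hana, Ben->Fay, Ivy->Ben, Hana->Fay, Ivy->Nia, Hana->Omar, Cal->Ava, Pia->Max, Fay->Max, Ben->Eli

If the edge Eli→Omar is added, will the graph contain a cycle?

No

Adding Eli→Omar creates a cycle iff Omar can already reach Eli.
Explore from Omar: no path reaches Eli. The graph stays acyclic.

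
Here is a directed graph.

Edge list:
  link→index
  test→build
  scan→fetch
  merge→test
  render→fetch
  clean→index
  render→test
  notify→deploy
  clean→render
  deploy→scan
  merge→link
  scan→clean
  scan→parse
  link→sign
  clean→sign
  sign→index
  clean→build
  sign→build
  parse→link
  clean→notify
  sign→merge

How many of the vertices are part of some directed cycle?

A vertex is on a directed cycle iff it belongs to a strongly connected component of size ≥ 2 (or has a self-loop).
The vertices on cycles are {link, scan, sign, clean, merge, deploy, notify} — 7 in total.

7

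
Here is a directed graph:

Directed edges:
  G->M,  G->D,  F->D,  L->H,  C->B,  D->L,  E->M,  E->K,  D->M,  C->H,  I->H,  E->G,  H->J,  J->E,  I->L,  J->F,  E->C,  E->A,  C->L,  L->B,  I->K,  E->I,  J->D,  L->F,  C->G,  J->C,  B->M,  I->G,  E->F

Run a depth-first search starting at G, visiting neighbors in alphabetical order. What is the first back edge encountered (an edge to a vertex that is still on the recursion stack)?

F→D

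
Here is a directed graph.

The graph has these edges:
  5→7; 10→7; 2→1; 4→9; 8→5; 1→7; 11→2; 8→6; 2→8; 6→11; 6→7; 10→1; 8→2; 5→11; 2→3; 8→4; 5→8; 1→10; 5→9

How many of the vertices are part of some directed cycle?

7

A vertex is on a directed cycle iff it belongs to a strongly connected component of size ≥ 2 (or has a self-loop).
The vertices on cycles are {1, 2, 5, 6, 8, 10, 11} — 7 in total.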